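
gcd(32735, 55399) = 1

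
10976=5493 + 5483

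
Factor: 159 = 3^1*53^1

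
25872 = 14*1848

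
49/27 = 1 + 22/27 ≈ 1.81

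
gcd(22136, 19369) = 2767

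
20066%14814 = 5252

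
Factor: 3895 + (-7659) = -1*2^2*941^1 = -3764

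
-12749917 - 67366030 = -80115947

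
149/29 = 5+4/29 ≈ 5.14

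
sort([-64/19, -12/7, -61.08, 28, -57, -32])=[-61.08, -57, -32, -64/19, -12/7, 28]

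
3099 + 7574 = 10673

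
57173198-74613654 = -17440456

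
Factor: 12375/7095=3^1*5^2*43^(-1)=75/43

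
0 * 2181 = 0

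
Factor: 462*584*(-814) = -1*2^5*3^1*7^1*11^2*37^1*73^1 = -219623712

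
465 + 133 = 598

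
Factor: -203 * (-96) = 2^5 * 3^1 * 7^1 * 29^1 = 19488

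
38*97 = 3686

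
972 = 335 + 637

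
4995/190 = 999/38 ≈ 26.29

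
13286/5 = 2657 + 1/5 = 2657.20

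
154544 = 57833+96711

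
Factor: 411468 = 2^2*3^1*17^1*2017^1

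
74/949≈0.0780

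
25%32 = 25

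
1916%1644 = 272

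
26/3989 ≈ 0.00652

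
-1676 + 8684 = 7008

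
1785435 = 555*3217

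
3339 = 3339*1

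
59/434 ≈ 0.136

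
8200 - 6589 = 1611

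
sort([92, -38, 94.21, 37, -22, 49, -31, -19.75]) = [-38, -31, -22, -19.75, 37, 49, 92, 94.21]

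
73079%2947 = 2351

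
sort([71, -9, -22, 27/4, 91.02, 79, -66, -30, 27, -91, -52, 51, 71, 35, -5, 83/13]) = [-91, -66, -52, -30, -22, -9, -5, 83/13, 27/4, 27, 35, 51, 71, 71, 79, 91.02]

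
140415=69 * 2035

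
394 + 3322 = 3716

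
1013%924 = 89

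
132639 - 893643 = -761004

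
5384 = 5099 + 285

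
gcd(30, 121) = 1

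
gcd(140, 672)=28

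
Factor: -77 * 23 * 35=-1 * 5^1 * 7^2 * 11^1 * 23^1=-61985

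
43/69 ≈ 0.623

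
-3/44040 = -1/14680 ≈ -0.0000681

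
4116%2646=1470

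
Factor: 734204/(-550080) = -1*2^(-4)*3^(-2)*5^(-1)*31^2 = -961/720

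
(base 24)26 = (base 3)2000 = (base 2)110110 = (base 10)54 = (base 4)312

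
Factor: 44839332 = 2^2*3^6*15377^1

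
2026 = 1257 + 769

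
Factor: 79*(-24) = -1*2^3*3^1*79^1 = -1896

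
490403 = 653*751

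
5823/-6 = -970 - 1/2 = -970.50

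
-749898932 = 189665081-939564013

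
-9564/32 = -298 - 7/8 ≈ -298.88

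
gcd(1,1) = 1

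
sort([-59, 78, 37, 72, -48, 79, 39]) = [-59, -48, 37, 39, 72, 78, 79]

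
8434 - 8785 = -351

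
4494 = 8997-4503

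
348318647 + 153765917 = 502084564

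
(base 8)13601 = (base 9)8225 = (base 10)6017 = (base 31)683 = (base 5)143032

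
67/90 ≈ 0.744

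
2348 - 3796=-1448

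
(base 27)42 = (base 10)110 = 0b1101110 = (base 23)4i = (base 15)75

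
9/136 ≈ 0.0662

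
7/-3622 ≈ -0.00193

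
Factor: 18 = 2^1*3^2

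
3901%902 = 293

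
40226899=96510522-56283623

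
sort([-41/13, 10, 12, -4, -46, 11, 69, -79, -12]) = [-79, -46, -12, -4, -41/13, 10, 11, 12, 69]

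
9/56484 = 1/6276 ≈ 0.000159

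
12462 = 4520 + 7942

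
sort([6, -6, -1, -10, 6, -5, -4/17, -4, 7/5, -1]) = [-10, -6, -5, -4, -1, -1, -4/17, 7/5, 6, 6]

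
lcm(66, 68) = 2244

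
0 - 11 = -11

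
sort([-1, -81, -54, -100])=[-100, -81, -54, -1]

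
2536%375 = 286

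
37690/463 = 81 + 187/463 ≈ 81.40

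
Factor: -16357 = -1 * 11^1 * 1487^1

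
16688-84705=-68017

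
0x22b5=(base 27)c52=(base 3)110012002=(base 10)8885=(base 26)d3j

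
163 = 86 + 77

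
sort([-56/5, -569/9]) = [-569/9, -56/5]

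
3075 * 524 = 1611300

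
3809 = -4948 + 8757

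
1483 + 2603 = 4086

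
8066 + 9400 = 17466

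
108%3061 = 108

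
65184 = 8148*8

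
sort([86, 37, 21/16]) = [21/16, 37, 86]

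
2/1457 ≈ 0.00137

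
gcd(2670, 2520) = 30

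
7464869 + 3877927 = 11342796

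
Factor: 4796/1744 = 2^(-2) * 11^1 = 11/4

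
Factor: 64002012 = 2^2*3^1*5333501^1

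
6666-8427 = -1761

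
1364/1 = 1364 = 1364.00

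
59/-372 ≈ -0.159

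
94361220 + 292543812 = 386905032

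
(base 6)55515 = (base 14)2b79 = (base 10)7751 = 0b1111001000111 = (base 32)7i7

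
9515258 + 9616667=19131925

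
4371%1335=366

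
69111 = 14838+54273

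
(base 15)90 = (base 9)160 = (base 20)6f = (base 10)135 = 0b10000111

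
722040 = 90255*8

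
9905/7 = 1415 = 1415.00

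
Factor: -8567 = -1 * 13^1 * 659^1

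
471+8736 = 9207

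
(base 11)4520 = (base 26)8kn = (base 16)173f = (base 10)5951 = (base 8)13477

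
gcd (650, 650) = 650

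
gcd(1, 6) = 1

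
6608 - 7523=-915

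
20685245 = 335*61747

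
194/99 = 1+95/99 ≈ 1.96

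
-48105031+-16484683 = -64589714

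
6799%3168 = 463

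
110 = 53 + 57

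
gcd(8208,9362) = 2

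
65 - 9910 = -9845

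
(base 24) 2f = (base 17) 3c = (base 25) 2d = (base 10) 63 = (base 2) 111111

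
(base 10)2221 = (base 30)2e1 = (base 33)21a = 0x8ad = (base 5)32341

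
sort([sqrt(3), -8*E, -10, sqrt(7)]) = [-8*E, -10, sqrt(3), sqrt(7)]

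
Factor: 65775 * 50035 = 3^1 * 5^3 * 877^1 * 10007^1 = 3291052125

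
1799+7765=9564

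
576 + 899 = 1475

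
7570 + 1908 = 9478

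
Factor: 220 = 2^2*5^1*11^1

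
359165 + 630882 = 990047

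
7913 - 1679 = 6234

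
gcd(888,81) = 3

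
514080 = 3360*153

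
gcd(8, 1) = 1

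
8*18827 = 150616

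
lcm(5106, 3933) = 291042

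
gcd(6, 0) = 6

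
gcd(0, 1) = 1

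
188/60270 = 94/30135 ≈ 0.00312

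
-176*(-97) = 17072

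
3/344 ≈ 0.00872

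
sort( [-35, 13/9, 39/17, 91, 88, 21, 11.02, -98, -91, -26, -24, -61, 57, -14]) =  [-98, -91, -61, -35, -26, -24, -14, 13/9, 39/17, 11.02, 21, 57, 88, 91]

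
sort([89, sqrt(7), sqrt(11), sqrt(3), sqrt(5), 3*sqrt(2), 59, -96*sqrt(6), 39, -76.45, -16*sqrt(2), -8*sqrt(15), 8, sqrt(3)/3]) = [-96*sqrt(6), -76.45, -8*sqrt(15), -16*sqrt(2), sqrt(3)/3, sqrt(3), sqrt(5), sqrt(7), sqrt(11), 3*sqrt(2), 8, 39, 59, 89]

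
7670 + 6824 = 14494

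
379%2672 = 379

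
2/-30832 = -1/15416 ≈ -0.0000649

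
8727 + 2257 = 10984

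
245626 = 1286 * 191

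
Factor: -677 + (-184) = -1*3^1*7^1*41^1 = -861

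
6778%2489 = 1800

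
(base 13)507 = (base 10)852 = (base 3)1011120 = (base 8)1524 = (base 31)rf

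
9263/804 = 11 + 419/804 ≈ 11.52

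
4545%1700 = 1145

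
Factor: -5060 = -1*2^2*5^1*11^1*23^1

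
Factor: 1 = 1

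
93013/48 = 1937 + 37/48 ≈ 1937.77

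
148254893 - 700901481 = -552646588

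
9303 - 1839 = 7464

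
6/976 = 3/488 ≈ 0.00615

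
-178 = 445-623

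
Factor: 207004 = 2^2*7^1*7393^1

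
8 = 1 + 7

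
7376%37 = 13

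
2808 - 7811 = -5003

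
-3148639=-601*5239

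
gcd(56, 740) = 4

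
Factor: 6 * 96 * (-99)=-1 * 2^6 * 3^4 * 11^1=-57024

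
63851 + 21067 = 84918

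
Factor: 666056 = 2^3*83257^1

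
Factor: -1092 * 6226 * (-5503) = 2^3 * 3^1 * 7^1 * 11^1 * 13^1 * 283^1 * 5503^1 = 37413752376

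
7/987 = 1/141 ≈ 0.00709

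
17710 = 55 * 322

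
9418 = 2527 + 6891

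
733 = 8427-7694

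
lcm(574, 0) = 0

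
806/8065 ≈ 0.0999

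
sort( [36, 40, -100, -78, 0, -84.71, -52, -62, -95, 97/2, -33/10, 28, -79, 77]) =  [-100, -95, -84.71, -79, -78, -62, -52, -33/10, 0, 28, 36, 40, 97/2, 77]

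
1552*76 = 117952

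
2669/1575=1 + 1094/1575 ≈ 1.69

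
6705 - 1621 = 5084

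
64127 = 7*9161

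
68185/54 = 1262+37/54 ≈ 1262.69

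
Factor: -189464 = -1*2^3*11^1*2153^1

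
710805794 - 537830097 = 172975697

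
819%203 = 7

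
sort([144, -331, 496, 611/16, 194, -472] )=[-472, -331, 611/16, 144, 194, 496] 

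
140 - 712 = -572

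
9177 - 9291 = -114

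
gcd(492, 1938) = 6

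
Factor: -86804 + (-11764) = -1*2^3*3^2*37^2 = -98568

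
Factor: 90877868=2^2*1051^1*21617^1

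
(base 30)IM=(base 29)JB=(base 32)HI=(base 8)1062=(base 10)562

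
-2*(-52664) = 105328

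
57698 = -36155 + 93853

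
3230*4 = 12920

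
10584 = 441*24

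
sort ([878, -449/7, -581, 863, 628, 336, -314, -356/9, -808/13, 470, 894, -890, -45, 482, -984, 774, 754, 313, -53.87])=[-984, -890, -581, -314, -449/7, -808/13, -53.87, -45, -356/9, 313, 336, 470, 482, 628, 754, 774, 863, 878, 894]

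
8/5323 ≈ 0.00150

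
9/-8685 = -1/965 ≈ -0.00104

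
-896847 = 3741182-4638029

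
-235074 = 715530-950604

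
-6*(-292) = 1752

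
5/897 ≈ 0.00557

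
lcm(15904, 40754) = 652064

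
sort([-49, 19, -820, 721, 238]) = [-820, -49, 19, 238, 721]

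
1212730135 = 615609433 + 597120702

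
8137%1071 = 640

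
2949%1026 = 897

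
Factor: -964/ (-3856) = 2^ (-2) = 1/4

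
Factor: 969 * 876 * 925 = 2^2 * 3^2 * 5^2 * 17^1 * 19^1 * 37^1 * 73^1 = 785180700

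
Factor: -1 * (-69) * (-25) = -1 * 3^1 * 5^2 * 23^1 = -1725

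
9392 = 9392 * 1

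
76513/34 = 2250 + 13/34 ≈ 2250.38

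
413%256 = 157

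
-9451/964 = -9 - 775/964 ≈ -9.80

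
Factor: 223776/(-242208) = -1*3^1*7^1*29^(-2)*37^1 = -777/841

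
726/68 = 10 + 23/34 ≈ 10.68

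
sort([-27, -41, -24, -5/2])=[-41, -27, -24, -5/2]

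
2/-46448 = -1/23224 ≈ -0.0000431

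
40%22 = 18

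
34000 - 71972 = -37972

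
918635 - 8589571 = -7670936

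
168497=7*24071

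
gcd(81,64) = 1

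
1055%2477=1055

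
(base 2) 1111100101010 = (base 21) i1j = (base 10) 7978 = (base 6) 100534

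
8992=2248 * 4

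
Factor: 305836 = 2^2 * 157^1 * 487^1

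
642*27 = 17334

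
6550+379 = 6929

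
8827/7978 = 1+849/7978 ≈ 1.11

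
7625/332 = 22 + 321/332 ≈ 22.97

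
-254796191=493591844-748388035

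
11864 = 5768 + 6096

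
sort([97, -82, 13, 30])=[-82, 13, 30, 97]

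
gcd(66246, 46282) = 2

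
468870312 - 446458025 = 22412287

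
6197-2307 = 3890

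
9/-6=-1 - 1/2=-1.50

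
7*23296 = 163072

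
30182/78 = 15091/39 ≈ 386.95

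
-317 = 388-705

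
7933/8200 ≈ 0.967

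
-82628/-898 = 92+6/449 ≈ 92.01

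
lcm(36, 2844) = 2844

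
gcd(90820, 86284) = 4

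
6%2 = 0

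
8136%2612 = 300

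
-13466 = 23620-37086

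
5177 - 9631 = -4454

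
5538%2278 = 982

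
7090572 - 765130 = 6325442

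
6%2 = 0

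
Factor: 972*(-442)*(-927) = 2^3*3^7*13^1*17^1*103^1 = 398261448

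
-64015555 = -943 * 67885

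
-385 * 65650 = -25275250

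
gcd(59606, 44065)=1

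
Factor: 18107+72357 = 2^5*11^1*257^1 = 90464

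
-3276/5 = -655-1/5 = -655.20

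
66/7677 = 22/2559 ≈ 0.00860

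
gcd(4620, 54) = 6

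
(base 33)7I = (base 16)F9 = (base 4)3321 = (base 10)249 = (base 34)7B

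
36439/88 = 414+7/88 ≈ 414.08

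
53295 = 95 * 561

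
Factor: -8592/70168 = -1*2^1*3^1*7^(-2) = -6/49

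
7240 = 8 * 905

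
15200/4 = 3800 = 3800.00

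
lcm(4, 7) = 28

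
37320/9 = 12440/3 ≈ 4146.67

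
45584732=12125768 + 33458964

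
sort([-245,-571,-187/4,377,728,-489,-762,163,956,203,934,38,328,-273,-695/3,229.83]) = [-762,-571,-489,-273,-245,-695/3,-187/4,38,163,203,229.83,328,377,728,934,956]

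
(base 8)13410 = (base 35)4sg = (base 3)22002101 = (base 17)136e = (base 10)5896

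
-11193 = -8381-2812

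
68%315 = 68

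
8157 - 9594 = -1437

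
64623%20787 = 2262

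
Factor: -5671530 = -1*2^1*3^2*5^1*29^1*41^1*53^1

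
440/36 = 12+2/9 ≈ 12.22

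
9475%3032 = 379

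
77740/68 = 1143 + 4/17 ≈ 1143.24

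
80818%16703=14006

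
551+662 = 1213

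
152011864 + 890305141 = 1042317005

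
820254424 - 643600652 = 176653772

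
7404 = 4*1851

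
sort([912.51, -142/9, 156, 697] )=[-142/9, 156, 697, 912.51] 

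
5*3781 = 18905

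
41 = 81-40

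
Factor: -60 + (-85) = -1*5^1*29^1 = -145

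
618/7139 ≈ 0.0866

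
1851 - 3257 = -1406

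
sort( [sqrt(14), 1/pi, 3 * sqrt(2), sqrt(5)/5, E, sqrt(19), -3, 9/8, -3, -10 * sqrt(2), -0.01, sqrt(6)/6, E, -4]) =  [-10 * sqrt(2), -4, -3, -3, -0.01, 1/pi, sqrt(6)/6, sqrt(5)/5, 9/8, E, E, sqrt(14), 3 * sqrt(2), sqrt(19)]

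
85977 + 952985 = 1038962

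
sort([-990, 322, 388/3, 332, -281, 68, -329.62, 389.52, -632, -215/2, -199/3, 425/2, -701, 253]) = [-990, -701, -632, -329.62, -281, -215/2, -199/3, 68, 388/3, 425/2, 253, 322, 332, 389.52]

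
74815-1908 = 72907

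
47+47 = 94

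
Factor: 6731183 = 6731183^1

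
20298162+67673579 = 87971741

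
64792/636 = 16198/159 ≈ 101.87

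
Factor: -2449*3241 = -1*7^1*31^1*79^1*463^1 = -7937209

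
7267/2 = 3633 + 1/2 = 3633.50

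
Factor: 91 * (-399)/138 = -1 * 2^(-1) * 7^2 * 13^1 * 19^1 * 23^(-1) = -12103/46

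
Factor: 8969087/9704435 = 5^(-1) * 13^(-1) * 173^(-1) * 863^(-1) * 8969087^1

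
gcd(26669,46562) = 1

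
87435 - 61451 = 25984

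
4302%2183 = 2119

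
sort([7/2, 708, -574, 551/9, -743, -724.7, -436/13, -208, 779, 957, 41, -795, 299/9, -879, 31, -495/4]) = [-879, -795, -743, -724.7, -574, -208, -495/4, -436/13, 7/2, 31, 299/9, 41, 551/9, 708, 779, 957]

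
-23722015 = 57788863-81510878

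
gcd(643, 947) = 1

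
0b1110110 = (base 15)7d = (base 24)4m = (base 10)118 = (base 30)3s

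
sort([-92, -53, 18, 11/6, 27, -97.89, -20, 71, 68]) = [-97.89, -92, -53, -20, 11/6, 18, 27, 68, 71]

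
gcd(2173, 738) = 41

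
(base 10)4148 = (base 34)3k0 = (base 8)10064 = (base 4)1000310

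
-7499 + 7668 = 169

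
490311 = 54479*9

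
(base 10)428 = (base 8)654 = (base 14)228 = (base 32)dc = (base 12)2b8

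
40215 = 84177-43962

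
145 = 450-305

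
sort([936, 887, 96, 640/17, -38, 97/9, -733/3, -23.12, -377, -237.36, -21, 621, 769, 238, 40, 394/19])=[-377, -733/3, -237.36, -38, -23.12, -21, 97/9, 394/19, 640/17, 40, 96, 238, 621, 769, 887, 936]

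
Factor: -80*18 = -1*2^5*3^2*5^1 = -1440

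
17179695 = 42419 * 405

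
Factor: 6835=5^1*1367^1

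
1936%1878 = 58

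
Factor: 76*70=2^3*5^1*7^1*19^1=5320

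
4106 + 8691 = 12797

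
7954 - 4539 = 3415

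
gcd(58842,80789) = 1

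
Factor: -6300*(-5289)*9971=2^2*3^3*5^2*7^1*13^2*41^1*43^1*59^1=332240699700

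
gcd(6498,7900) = 2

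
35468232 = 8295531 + 27172701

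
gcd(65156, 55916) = 28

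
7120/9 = 791 + 1/9 ≈ 791.11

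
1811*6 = 10866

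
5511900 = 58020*95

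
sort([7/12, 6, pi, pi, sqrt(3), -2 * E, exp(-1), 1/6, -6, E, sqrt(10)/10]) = [-6, -2 * E, 1/6, sqrt(10)/10, exp(-1), 7/12, sqrt(3), E, pi, pi, 6]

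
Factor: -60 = -1*2^2*3^1*5^1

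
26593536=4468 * 5952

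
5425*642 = 3482850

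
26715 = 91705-64990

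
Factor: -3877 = -1*3877^1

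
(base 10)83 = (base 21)3k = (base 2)1010011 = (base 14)5d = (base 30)2n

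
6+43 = 49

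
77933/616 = 126 + 317/616≈126.51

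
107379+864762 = 972141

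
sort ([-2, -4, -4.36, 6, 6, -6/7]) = [-4.36, -4, -2, -6/7, 6, 6]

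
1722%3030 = 1722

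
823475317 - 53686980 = 769788337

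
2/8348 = 1/4174 ≈ 0.000240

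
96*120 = 11520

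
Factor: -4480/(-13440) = 3^(-1) = 1/3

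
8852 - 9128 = -276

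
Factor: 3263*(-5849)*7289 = -1*13^1*37^1*197^1*251^1*5849^1 = -139112656943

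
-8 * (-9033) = 72264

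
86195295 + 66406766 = 152602061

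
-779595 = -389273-390322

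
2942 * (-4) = -11768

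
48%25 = 23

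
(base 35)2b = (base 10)81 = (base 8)121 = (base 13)63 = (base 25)36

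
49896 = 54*924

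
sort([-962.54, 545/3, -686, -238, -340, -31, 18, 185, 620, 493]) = [-962.54, -686, -340, -238, -31, 18, 545/3, 185, 493, 620]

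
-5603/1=-5603=-5603.00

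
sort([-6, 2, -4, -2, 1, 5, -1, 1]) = [-6, -4, -2, -1, 1, 1, 2, 5]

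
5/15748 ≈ 0.000318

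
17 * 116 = 1972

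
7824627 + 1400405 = 9225032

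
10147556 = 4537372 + 5610184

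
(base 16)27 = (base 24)1f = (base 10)39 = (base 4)213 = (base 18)23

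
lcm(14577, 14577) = 14577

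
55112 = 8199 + 46913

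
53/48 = 1 + 5/48 ≈ 1.10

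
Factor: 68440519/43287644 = 2^(-2)*7^1*17^(-1)*53^(-1)*12011^(-1)*9777217^1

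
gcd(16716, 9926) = 14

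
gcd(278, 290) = 2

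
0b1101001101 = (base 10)845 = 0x34d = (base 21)1j5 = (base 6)3525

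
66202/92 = 719 + 27/46 ≈ 719.59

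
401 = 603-202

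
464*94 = 43616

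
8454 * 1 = 8454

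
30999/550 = 56 + 199/550≈56.36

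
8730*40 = 349200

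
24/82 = 12/41≈0.293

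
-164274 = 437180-601454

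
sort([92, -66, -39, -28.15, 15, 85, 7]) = [-66, -39, -28.15, 7, 15, 85, 92]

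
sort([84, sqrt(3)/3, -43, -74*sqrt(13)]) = [-74*sqrt(13), -43, sqrt(3)/3, 84]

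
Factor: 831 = 3^1*277^1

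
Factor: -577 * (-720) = 2^4 * 3^2 * 5^1 * 577^1 = 415440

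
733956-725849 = 8107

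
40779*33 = 1345707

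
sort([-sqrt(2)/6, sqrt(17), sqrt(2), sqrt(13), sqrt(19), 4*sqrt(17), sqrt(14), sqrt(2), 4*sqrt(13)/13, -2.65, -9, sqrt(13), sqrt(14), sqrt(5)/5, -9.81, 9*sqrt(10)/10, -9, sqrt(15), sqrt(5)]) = [-9.81, -9, -9, -2.65, -sqrt(2)/6, sqrt(5)/5, 4*sqrt(13)/13, sqrt(2), sqrt(2), sqrt(5), 9*sqrt(10)/10, sqrt(13), sqrt(13), sqrt(14), sqrt(14), sqrt(15), sqrt(17), sqrt(19), 4*sqrt(17)]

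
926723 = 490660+436063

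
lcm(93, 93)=93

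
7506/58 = 129 + 12/29 ≈ 129.41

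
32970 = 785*42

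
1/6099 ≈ 0.000164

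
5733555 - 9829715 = -4096160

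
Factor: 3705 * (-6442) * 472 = -1 * 2^4 * 3^1 * 5^1 * 13^1 * 19^1 * 59^1 * 3221^1 = -11265511920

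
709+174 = 883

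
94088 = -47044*(-2)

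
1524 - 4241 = -2717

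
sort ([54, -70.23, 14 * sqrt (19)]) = [-70.23, 54, 14 * sqrt (19)]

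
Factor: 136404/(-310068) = -1 * 3^(-1) * 11^(-1) * 29^(-1) * 421^1 = -421/957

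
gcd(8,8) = 8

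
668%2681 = 668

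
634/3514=317/1757 ≈ 0.180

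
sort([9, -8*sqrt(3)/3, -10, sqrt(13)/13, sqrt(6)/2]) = [-10, -8*sqrt(3)/3, sqrt(13)/13, sqrt(6)/2, 9]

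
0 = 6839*0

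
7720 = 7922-202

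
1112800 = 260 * 4280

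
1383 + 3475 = 4858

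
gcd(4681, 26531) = 1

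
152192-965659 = -813467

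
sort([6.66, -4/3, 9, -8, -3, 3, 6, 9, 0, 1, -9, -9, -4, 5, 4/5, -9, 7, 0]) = [-9, -9, -9, -8, -4, -3, -4/3, 0, 0, 4/5, 1, 3, 5, 6, 6.66, 7, 9, 9]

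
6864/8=858=858.00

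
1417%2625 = 1417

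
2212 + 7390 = 9602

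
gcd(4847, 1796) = 1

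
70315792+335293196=405608988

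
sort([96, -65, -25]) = [-65, -25, 96]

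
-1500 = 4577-6077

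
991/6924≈0.143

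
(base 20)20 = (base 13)31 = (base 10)40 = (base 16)28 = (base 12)34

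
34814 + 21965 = 56779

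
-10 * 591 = -5910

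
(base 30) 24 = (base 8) 100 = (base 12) 54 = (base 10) 64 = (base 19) 37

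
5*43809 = 219045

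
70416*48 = 3379968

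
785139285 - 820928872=-35789587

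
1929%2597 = 1929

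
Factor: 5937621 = 3^1 * 1979207^1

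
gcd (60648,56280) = 168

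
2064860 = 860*2401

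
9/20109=3/6703 ≈ 0.000448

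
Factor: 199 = 199^1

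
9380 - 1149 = 8231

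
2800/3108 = 100/111 ≈ 0.901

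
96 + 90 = 186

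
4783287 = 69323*69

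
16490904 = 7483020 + 9007884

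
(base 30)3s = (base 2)1110110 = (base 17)6g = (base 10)118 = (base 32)3m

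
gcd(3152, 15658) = 2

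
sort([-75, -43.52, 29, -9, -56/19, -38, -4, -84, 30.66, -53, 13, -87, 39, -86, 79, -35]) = [-87, -86, -84, -75, -53, -43.52, -38, -35, -9, -4, -56/19, 13, 29, 30.66, 39, 79]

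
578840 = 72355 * 8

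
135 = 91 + 44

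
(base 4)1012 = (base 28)2e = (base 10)70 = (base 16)46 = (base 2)1000110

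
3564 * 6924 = 24677136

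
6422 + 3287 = 9709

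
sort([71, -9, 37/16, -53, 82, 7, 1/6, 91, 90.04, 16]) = [-53, -9, 1/6, 37/16, 7, 16, 71, 82, 90.04, 91]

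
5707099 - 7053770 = -1346671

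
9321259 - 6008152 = 3313107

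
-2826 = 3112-5938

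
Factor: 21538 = 2^1*11^2*89^1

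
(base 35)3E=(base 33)3K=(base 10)119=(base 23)54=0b1110111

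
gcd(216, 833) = 1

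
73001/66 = 1106 + 5/66 ≈ 1106.08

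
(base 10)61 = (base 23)2f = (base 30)21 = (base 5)221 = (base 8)75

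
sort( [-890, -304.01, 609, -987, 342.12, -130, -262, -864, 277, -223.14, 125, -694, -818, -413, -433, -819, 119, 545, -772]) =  [-987, -890, -864, -819, -818, -772, -694, -433, -413, -304.01, -262, -223.14, -130, 119, 125, 277, 342.12, 545, 609]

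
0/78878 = 0 = 0.00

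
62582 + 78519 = 141101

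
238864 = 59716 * 4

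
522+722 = 1244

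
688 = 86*8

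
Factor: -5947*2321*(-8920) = 2^3*5^1*11^1*19^1*211^1*223^1*313^1 = 123122644040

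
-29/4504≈-0.00644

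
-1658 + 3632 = 1974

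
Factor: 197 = 197^1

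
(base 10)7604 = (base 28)9jg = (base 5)220404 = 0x1db4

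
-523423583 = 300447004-823870587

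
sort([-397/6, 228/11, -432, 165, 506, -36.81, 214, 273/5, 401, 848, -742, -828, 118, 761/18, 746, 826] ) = [-828, -742, -432, -397/6, -36.81, 228/11, 761/18, 273/5, 118, 165, 214, 401, 506, 746, 826, 848] 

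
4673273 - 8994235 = -4320962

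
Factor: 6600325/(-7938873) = -1 * 3^(-2) * 5^2 * 509^(-1) * 1733^(-1) * 264013^1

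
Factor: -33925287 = -1 * 3^1 * 11^1 * 89^1 * 11551^1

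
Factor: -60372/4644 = -1 * 13^1 = -13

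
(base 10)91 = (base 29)34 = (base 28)37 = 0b1011011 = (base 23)3m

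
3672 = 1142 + 2530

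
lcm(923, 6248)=81224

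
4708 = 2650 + 2058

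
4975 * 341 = 1696475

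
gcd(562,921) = 1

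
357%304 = 53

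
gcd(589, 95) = 19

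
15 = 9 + 6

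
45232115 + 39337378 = 84569493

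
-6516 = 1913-8429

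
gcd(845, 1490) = 5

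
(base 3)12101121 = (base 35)37b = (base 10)3931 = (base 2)111101011011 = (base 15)1271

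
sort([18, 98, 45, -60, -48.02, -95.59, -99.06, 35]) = [-99.06, -95.59, -60, -48.02, 18, 35, 45, 98]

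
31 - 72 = -41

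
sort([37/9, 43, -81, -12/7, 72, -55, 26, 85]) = [-81, -55, -12/7, 37/9, 26, 43, 72, 85]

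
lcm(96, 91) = 8736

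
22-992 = -970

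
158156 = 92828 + 65328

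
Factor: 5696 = 2^6*89^1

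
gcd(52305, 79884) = 951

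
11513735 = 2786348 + 8727387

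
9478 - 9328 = 150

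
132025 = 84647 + 47378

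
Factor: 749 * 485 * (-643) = -1 * 5^1 * 7^1 * 97^1 * 107^1 * 643^1 = -233579395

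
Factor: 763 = 7^1*109^1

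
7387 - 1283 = 6104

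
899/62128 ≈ 0.0145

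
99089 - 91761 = 7328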